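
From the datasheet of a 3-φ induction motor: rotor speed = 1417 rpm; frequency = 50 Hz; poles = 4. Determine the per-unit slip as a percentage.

n_s = 120f/p = 120×50/4 = 1500 rpm
s = (n_s − n)/n_s = (1500 − 1417)/1500 = 0.0553

5.5 %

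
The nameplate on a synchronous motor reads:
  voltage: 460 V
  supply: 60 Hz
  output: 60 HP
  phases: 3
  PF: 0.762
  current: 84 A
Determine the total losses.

P_in = √3·V·I·cosφ = 1.732×460×84×0.762 = 50996 W
P_out = 60×746 = 44760 W
Losses = P_in − P_out = 50996 − 44760 = 6236 W

6240 W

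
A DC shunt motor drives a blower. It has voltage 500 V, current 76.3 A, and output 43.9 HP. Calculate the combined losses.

P_in = V·I = 500×76.3 = 38150 W
P_out = 43.9×746 = 32749 W
Losses = P_in − P_out = 38150 − 32749 = 5401 W

5400 W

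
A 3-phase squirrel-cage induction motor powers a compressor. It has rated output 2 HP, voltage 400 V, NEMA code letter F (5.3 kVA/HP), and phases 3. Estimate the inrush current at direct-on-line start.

15.3 A

S_LR = 5.3 × 2 = 10.6 kVA
I_LR = S_LR/(√3·V_L) = 10600/(1.732×400) = 15.3 A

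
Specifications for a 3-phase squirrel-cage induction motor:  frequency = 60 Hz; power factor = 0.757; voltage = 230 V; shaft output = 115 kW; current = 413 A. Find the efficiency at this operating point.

P_out = 115 kW = 115000 W
P_in = √3·V_L·I_L·cosφ = 1.732 × 230 × 413 × 0.757 = 124544 W
η = P_out / P_in = 115000 / 124544 = 0.923 = 92.3%

92.3 %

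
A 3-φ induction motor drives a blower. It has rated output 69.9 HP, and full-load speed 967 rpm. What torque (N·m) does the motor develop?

P_out = 69.9 × 746 = 52145 W
ω = 2π × 967/60 = 101.3 rad/s
τ = P_out/ω = 52145/101.3 = 515 N·m

515 N·m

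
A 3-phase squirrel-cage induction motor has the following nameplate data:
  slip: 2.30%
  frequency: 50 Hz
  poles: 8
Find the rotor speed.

733 rpm

n_s = 120f/p = 120×50/8 = 750 rpm
n = n_s(1 − s) = 750 × (1 − 0.023) = 733 rpm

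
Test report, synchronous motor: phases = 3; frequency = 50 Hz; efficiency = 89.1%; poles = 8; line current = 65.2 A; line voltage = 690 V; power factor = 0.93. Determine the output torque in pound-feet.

606 lb·ft

P_in = √3·V·I·cosφ = 1.732 × 690 × 65.2 × 0.93 = 72465 W
P_out = η·P_in = 0.891 × 72465 = 64566 W
n = n_s = 120×50/8 = 750 rpm (synchronous)
ω = 2π×750/60 = 78.54 rad/s
τ = P_out/ω = 64566/78.54 = 822.1 N·m
In lb·ft: 822.1/1.356 = 606 lb·ft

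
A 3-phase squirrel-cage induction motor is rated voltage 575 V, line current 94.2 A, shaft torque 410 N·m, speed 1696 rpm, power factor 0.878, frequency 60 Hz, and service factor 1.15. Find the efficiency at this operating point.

88.4 %

ω = 2π × 1696/60 = 177.6 rad/s; P_out = τω = 410 × 177.6 = 72816 W
P_in = √3·V_L·I_L·cosφ = 1.732 × 575 × 94.2 × 0.878 = 82368 W
η = P_out / P_in = 72816 / 82368 = 0.884 = 88.4%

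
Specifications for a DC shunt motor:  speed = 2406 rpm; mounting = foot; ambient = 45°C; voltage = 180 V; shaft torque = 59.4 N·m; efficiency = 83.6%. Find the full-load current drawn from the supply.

99.5 A

ω = 2π×2406/60 = 252 rad/s; P_out = τω = 59.4 × 252 = 14969 W
P_in = P_out / η = 14969 / 0.836 = 17906 W
I = P_in / V = 17906 / 180 = 99.5 A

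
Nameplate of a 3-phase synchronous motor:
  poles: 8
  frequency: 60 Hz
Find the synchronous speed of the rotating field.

900 rpm

n_s = 120f/p = 120×60/8 = 900 rpm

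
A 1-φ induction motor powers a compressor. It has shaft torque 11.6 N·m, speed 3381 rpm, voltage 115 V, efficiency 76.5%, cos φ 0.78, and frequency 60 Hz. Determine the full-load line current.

59.9 A

ω = 2π×3381/60 = 354.1 rad/s; P_out = τω = 11.6 × 354.1 = 4108 W
P_in = P_out / η = 4108 / 0.765 = 5370 W
I = P_in / (V·cosφ) = 5370 / (115 × 0.78) = 59.9 A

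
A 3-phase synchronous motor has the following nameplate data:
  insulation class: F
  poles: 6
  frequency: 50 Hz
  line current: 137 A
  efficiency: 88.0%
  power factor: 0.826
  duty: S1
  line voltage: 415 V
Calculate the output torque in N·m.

P_in = √3·V·I·cosφ = 1.732 × 415 × 137 × 0.826 = 81339 W
P_out = η·P_in = 0.88 × 81339 = 71578 W
n = n_s = 120×50/6 = 1000 rpm (synchronous)
ω = 2π×1000/60 = 104.7 rad/s
τ = P_out/ω = 71578/104.7 = 684 N·m

684 N·m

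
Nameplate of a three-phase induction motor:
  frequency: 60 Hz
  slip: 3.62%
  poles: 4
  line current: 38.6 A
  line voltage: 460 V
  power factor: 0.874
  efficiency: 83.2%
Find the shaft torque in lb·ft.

P_in = √3·V·I·cosφ = 1.732 × 460 × 38.6 × 0.874 = 26878 W
P_out = η·P_in = 0.832 × 26878 = 22362 W
n_s = 120×60/4 = 1800 rpm; n = 1800×(1−0.0362) = 1735 rpm
ω = 2π×1735/60 = 181.7 rad/s
τ = P_out/ω = 22362/181.7 = 123.1 N·m
In lb·ft: 123.1/1.356 = 90.8 lb·ft

90.8 lb·ft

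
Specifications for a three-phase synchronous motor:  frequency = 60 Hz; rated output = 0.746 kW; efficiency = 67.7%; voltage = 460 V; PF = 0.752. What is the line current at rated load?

1.84 A

P_out = 0.746 kW = 746 W
P_in = P_out / η = 746 / 0.677 = 1102 W
I_L = P_in / (√3·V_L·cosφ) = 1102 / (1.732 × 460 × 0.752) = 1.84 A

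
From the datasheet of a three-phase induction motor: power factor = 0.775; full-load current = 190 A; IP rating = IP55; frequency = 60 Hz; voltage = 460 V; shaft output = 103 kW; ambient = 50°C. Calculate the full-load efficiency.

P_out = 103 kW = 103000 W
P_in = √3·V_L·I_L·cosφ = 1.732 × 460 × 190 × 0.775 = 117317 W
η = P_out / P_in = 103000 / 117317 = 0.878 = 87.8%

87.8 %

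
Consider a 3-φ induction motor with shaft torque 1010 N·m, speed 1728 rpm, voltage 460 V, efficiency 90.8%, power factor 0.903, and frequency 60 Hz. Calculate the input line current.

ω = 2π×1728/60 = 181 rad/s; P_out = τω = 1010 × 181 = 182810 W
P_in = P_out / η = 182810 / 0.908 = 201333 W
I_L = P_in / (√3·V_L·cosφ) = 201333 / (1.732 × 460 × 0.903) = 280 A

280 A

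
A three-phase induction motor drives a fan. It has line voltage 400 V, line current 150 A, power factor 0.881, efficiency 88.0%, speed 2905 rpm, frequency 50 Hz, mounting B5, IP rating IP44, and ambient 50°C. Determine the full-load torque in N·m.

265 N·m

P_in = √3·V·I·cosφ = 1.732 × 400 × 150 × 0.881 = 91554 W
P_out = η·P_in = 0.88 × 91554 = 80568 W
n = 2905 rpm
ω = 2π×2905/60 = 304.2 rad/s
τ = P_out/ω = 80568/304.2 = 265 N·m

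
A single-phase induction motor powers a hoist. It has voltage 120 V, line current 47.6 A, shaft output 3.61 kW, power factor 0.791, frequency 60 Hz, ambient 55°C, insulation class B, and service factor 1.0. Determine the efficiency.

P_out = 3.61 kW = 3610 W
P_in = V·I·cosφ = 120 × 47.6 × 0.791 = 4518 W
η = P_out / P_in = 3610 / 4518 = 0.799 = 79.9%

79.9 %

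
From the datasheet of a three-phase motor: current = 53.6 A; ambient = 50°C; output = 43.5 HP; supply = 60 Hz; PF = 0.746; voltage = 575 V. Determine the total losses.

7.37 kW

P_in = √3·V·I·cosφ = 1.732×575×53.6×0.746 = 39822 W
P_out = 43.5×746 = 32451 W
Losses = P_in − P_out = 39822 − 32451 = 7371 W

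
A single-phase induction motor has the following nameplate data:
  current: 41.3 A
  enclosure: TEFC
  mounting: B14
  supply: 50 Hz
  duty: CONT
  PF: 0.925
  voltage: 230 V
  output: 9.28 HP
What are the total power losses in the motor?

1860 W

P_in = V·I·cosφ = 230×41.3×0.925 = 8787 W
P_out = 9.28×746 = 6923 W
Losses = P_in − P_out = 8787 − 6923 = 1864 W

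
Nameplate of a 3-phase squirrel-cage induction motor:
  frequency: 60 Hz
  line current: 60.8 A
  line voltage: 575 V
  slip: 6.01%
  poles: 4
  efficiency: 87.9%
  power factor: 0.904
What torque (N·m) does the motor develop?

P_in = √3·V·I·cosφ = 1.732 × 575 × 60.8 × 0.904 = 54738 W
P_out = η·P_in = 0.879 × 54738 = 48115 W
n_s = 120×60/4 = 1800 rpm; n = 1800×(1−0.0601) = 1692 rpm
ω = 2π×1692/60 = 177.2 rad/s
τ = P_out/ω = 48115/177.2 = 272 N·m

272 N·m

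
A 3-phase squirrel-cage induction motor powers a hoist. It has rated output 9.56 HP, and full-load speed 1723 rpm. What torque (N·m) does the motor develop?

39.5 N·m

P_out = 9.56 × 746 = 7132 W
ω = 2π × 1723/60 = 180.4 rad/s
τ = P_out/ω = 7132/180.4 = 39.5 N·m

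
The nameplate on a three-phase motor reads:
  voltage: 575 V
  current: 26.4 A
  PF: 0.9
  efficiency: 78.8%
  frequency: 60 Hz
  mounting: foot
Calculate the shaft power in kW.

18.6 kW

P_in = √3·V·I·cosφ = 1.732 × 575 × 26.4 × 0.9 = 23663 W
P_out = η·P_in = 0.788 × 23663 = 18646 W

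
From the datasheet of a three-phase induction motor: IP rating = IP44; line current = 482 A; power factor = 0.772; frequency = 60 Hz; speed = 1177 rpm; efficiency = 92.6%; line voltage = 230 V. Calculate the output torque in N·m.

P_in = √3·V·I·cosφ = 1.732 × 230 × 482 × 0.772 = 148231 W
P_out = η·P_in = 0.926 × 148231 = 137262 W
n = 1177 rpm
ω = 2π×1177/60 = 123.3 rad/s
τ = P_out/ω = 137262/123.3 = 1110 N·m

1110 N·m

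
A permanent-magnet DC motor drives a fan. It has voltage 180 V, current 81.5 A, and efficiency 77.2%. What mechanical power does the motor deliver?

11.3 kW

P_in = V·I = 180 × 81.5 = 14670 W
P_out = η·P_in = 0.772 × 14670 = 11325 W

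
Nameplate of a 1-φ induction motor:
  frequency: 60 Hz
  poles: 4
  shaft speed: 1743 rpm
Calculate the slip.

3.17 %

n_s = 120f/p = 120×60/4 = 1800 rpm
s = (n_s − n)/n_s = (1800 − 1743)/1800 = 0.0317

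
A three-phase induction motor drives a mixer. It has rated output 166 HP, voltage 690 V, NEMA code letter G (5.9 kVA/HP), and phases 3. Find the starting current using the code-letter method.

S_LR = 5.9 × 166 = 979.4 kVA
I_LR = S_LR/(√3·V_L) = 979400/(1.732×690) = 820 A

820 A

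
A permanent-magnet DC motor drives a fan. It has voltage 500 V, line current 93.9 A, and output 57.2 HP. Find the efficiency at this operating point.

P_out = 57.2 × 746 = 42671 W
P_in = V·I = 500 × 93.9 = 46950 W
η = P_out / P_in = 42671 / 46950 = 0.909 = 90.9%

90.9 %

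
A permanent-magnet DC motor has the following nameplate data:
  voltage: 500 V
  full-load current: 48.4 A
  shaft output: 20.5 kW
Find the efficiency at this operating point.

84.7 %

P_out = 20.5 kW = 20500 W
P_in = V·I = 500 × 48.4 = 24200 W
η = P_out / P_in = 20500 / 24200 = 0.847 = 84.7%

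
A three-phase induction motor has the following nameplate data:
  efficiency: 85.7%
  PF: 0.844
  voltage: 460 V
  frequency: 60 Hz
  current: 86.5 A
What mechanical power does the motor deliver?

P_in = √3·V·I·cosφ = 1.732 × 460 × 86.5 × 0.844 = 58165 W
P_out = η·P_in = 0.857 × 58165 = 49847 W

49.8 kW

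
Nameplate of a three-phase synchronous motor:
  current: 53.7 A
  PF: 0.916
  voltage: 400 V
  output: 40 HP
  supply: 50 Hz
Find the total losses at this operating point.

P_in = √3·V·I·cosφ = 1.732×400×53.7×0.916 = 34078 W
P_out = 40×746 = 29840 W
Losses = P_in − P_out = 34078 − 29840 = 4238 W

4.24 kW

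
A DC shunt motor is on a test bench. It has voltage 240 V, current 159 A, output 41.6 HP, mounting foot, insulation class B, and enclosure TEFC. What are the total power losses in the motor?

7130 W

P_in = V·I = 240×159 = 38160 W
P_out = 41.6×746 = 31034 W
Losses = P_in − P_out = 38160 − 31034 = 7126 W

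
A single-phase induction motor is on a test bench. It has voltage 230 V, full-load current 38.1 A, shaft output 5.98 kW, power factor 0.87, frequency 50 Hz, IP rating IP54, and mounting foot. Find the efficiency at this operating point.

78.4 %

P_out = 5.98 kW = 5980 W
P_in = V·I·cosφ = 230 × 38.1 × 0.87 = 7624 W
η = P_out / P_in = 5980 / 7624 = 0.784 = 78.4%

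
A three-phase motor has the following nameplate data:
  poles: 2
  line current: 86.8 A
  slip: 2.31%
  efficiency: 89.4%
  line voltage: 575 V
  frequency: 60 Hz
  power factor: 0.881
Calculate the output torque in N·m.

P_in = √3·V·I·cosφ = 1.732 × 575 × 86.8 × 0.881 = 76157 W
P_out = η·P_in = 0.894 × 76157 = 68084 W
n_s = 120×60/2 = 3600 rpm; n = 3600×(1−0.0231) = 3517 rpm
ω = 2π×3517/60 = 368.3 rad/s
τ = P_out/ω = 68084/368.3 = 185 N·m

185 N·m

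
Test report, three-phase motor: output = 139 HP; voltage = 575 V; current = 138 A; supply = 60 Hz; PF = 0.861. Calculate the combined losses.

14.6 kW

P_in = √3·V·I·cosφ = 1.732×575×138×0.861 = 118331 W
P_out = 139×746 = 103694 W
Losses = P_in − P_out = 118331 − 103694 = 14637 W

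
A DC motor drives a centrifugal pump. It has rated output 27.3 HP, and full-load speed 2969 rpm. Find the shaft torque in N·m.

P_out = 27.3 × 746 = 20366 W
ω = 2π × 2969/60 = 310.9 rad/s
τ = P_out/ω = 20366/310.9 = 65.5 N·m

65.5 N·m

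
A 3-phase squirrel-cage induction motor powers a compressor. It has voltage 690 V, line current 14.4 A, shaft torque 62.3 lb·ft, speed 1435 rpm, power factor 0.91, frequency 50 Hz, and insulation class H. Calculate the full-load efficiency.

81.1 %

τ = 62.3 lb·ft × 1.356 = 84.48 N·m
ω = 2π × 1435/60 = 150.3 rad/s; P_out = τω = 84.48 × 150.3 = 12697 W
P_in = √3·V_L·I_L·cosφ = 1.732 × 690 × 14.4 × 0.91 = 15660 W
η = P_out / P_in = 12697 / 15660 = 0.811 = 81.1%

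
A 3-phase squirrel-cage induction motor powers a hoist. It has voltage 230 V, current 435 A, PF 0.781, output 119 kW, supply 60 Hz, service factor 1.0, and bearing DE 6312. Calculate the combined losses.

P_in = √3·V·I·cosφ = 1.732×230×435×0.781 = 135337 W
P_out = 119000 W
Losses = P_in − P_out = 135337 − 119000 = 16337 W

16300 W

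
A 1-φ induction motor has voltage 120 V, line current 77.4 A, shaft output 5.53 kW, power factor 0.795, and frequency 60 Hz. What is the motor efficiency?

P_out = 5.53 kW = 5530 W
P_in = V·I·cosφ = 120 × 77.4 × 0.795 = 7384 W
η = P_out / P_in = 5530 / 7384 = 0.749 = 74.9%

74.9 %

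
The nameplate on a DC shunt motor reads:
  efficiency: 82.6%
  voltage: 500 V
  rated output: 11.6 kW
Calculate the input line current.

28.1 A

P_out = 11.6 kW = 11600 W
P_in = P_out / η = 11600 / 0.826 = 14044 W
I = P_in / V = 14044 / 500 = 28.1 A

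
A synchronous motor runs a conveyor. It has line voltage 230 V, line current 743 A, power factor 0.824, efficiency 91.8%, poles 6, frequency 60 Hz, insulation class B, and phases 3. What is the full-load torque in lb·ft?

1310 lb·ft

P_in = √3·V·I·cosφ = 1.732 × 230 × 743 × 0.824 = 243889 W
P_out = η·P_in = 0.918 × 243889 = 223890 W
n = n_s = 120×60/6 = 1200 rpm (synchronous)
ω = 2π×1200/60 = 125.7 rad/s
τ = P_out/ω = 223890/125.7 = 1781 N·m
In lb·ft: 1781/1.356 = 1310 lb·ft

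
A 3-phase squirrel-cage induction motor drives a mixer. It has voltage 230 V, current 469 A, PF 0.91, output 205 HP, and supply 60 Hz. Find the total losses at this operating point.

P_in = √3·V·I·cosφ = 1.732×230×469×0.91 = 170016 W
P_out = 205×746 = 152930 W
Losses = P_in − P_out = 170016 − 152930 = 17086 W

17100 W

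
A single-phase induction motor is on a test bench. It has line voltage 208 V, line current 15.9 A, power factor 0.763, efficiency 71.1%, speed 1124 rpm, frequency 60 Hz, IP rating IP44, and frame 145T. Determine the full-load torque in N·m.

P_in = V·I·cosφ = 208 × 15.9 × 0.763 = 2523 W
P_out = η·P_in = 0.711 × 2523 = 1794 W
n = 1124 rpm
ω = 2π×1124/60 = 117.7 rad/s
τ = P_out/ω = 1794/117.7 = 15.2 N·m

15.2 N·m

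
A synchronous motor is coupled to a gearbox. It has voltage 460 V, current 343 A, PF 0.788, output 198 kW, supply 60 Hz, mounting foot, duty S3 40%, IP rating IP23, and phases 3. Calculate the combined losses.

P_in = √3·V·I·cosφ = 1.732×460×343×0.788 = 215341 W
P_out = 198000 W
Losses = P_in − P_out = 215341 − 198000 = 17341 W

17.3 kW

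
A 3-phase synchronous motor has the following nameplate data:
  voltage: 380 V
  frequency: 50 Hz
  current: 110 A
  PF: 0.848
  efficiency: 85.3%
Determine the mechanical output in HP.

70.2 HP

P_in = √3·V·I·cosφ = 1.732 × 380 × 110 × 0.848 = 61393 W
P_out = η·P_in = 0.853 × 61393 = 52368 W
= 52368/746 = 70.2 HP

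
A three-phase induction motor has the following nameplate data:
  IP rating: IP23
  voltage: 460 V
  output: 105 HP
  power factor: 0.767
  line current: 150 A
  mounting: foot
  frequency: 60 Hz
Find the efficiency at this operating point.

P_out = 105 × 746 = 78330 W
P_in = √3·V_L·I_L·cosφ = 1.732 × 460 × 150 × 0.767 = 91663 W
η = P_out / P_in = 78330 / 91663 = 0.855 = 85.5%

85.5 %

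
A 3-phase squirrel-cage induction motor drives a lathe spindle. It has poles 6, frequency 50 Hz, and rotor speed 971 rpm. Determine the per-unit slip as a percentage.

2.90 %

n_s = 120f/p = 120×50/6 = 1000 rpm
s = (n_s − n)/n_s = (1000 − 971)/1000 = 0.0290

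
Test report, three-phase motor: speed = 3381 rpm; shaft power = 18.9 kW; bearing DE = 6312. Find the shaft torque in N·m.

53.4 N·m

ω = 2π × 3381/60 = 354.1 rad/s
τ = P/ω = 18900/354.1 = 53.4 N·m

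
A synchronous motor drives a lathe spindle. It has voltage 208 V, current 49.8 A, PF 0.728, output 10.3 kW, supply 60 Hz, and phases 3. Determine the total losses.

2.76 kW

P_in = √3·V·I·cosφ = 1.732×208×49.8×0.728 = 13061 W
P_out = 10300 W
Losses = P_in − P_out = 13061 − 10300 = 2761 W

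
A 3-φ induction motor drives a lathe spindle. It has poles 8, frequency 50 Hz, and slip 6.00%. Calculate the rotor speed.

705 rpm

n_s = 120f/p = 120×50/8 = 750 rpm
n = n_s(1 − s) = 750 × (1 − 0.06) = 705 rpm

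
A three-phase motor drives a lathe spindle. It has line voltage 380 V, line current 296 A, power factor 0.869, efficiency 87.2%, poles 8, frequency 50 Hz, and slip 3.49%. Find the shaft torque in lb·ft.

P_in = √3·V·I·cosφ = 1.732 × 380 × 296 × 0.869 = 169295 W
P_out = η·P_in = 0.872 × 169295 = 147625 W
n_s = 120×50/8 = 750 rpm; n = 750×(1−0.0349) = 724 rpm
ω = 2π×724/60 = 75.82 rad/s
τ = P_out/ω = 147625/75.82 = 1947 N·m
In lb·ft: 1947/1.356 = 1440 lb·ft

1440 lb·ft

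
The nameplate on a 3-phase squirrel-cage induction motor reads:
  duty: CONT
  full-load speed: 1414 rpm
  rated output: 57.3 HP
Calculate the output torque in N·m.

289 N·m

P_out = 57.3 × 746 = 42746 W
ω = 2π × 1414/60 = 148.1 rad/s
τ = P_out/ω = 42746/148.1 = 289 N·m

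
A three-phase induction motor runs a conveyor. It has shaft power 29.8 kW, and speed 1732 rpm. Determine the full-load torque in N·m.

164 N·m

ω = 2π × 1732/60 = 181.4 rad/s
τ = P/ω = 29800/181.4 = 164 N·m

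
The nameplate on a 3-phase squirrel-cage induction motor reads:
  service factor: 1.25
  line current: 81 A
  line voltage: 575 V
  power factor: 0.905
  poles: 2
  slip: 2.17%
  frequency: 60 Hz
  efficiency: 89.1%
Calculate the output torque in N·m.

P_in = √3·V·I·cosφ = 1.732 × 575 × 81 × 0.905 = 73004 W
P_out = η·P_in = 0.891 × 73004 = 65047 W
n_s = 120×60/2 = 3600 rpm; n = 3600×(1−0.0217) = 3522 rpm
ω = 2π×3522/60 = 368.8 rad/s
τ = P_out/ω = 65047/368.8 = 176 N·m

176 N·m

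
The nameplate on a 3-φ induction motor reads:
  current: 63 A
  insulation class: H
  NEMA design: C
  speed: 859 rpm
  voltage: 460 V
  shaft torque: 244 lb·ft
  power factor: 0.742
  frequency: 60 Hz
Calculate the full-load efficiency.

τ = 244 lb·ft × 1.356 = 330.9 N·m
ω = 2π × 859/60 = 89.95 rad/s; P_out = τω = 330.9 × 89.95 = 29764 W
P_in = √3·V_L·I_L·cosφ = 1.732 × 460 × 63 × 0.742 = 37243 W
η = P_out / P_in = 29764 / 37243 = 0.799 = 79.9%

79.9 %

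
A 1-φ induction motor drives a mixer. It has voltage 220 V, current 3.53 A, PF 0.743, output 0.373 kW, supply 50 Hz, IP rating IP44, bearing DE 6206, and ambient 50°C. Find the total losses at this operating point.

204 W

P_in = V·I·cosφ = 220×3.53×0.743 = 577 W
P_out = 373 W
Losses = P_in − P_out = 577 − 373 = 204 W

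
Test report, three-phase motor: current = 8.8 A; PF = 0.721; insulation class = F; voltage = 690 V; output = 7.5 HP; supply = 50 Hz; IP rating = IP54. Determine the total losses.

P_in = √3·V·I·cosφ = 1.732×690×8.8×0.721 = 7583 W
P_out = 7.5×746 = 5595 W
Losses = P_in − P_out = 7583 − 5595 = 1988 W

1.99 kW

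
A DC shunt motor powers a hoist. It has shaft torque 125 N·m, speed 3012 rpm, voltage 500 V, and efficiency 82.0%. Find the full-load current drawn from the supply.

ω = 2π×3012/60 = 315.4 rad/s; P_out = τω = 125 × 315.4 = 39425 W
P_in = P_out / η = 39425 / 0.820 = 48079 W
I = P_in / V = 48079 / 500 = 96.2 A

96.2 A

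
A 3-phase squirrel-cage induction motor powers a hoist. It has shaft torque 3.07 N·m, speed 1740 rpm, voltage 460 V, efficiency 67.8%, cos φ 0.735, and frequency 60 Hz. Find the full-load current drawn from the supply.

1.41 A

ω = 2π×1740/60 = 182.2 rad/s; P_out = τω = 3.07 × 182.2 = 559 W
P_in = P_out / η = 559 / 0.678 = 824 W
I_L = P_in / (√3·V_L·cosφ) = 824 / (1.732 × 460 × 0.735) = 1.41 A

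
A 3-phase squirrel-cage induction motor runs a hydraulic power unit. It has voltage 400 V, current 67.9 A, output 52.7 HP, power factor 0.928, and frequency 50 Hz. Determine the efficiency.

90.1 %

P_out = 52.7 × 746 = 39314 W
P_in = √3·V_L·I_L·cosφ = 1.732 × 400 × 67.9 × 0.928 = 43654 W
η = P_out / P_in = 39314 / 43654 = 0.901 = 90.1%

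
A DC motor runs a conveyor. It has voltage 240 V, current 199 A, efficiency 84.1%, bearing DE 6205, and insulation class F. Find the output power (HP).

53.8 HP

P_in = V·I = 240 × 199 = 47760 W
P_out = η·P_in = 0.841 × 47760 = 40166 W
= 40166/746 = 53.8 HP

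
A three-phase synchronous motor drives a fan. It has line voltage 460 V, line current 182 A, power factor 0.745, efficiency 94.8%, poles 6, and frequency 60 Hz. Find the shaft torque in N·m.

815 N·m

P_in = √3·V·I·cosφ = 1.732 × 460 × 182 × 0.745 = 108027 W
P_out = η·P_in = 0.948 × 108027 = 102410 W
n = n_s = 120×60/6 = 1200 rpm (synchronous)
ω = 2π×1200/60 = 125.7 rad/s
τ = P_out/ω = 102410/125.7 = 815 N·m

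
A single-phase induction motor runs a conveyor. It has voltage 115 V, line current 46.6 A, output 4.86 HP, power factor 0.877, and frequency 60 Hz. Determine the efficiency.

77.1 %

P_out = 4.86 × 746 = 3626 W
P_in = V·I·cosφ = 115 × 46.6 × 0.877 = 4700 W
η = P_out / P_in = 3626 / 4700 = 0.771 = 77.1%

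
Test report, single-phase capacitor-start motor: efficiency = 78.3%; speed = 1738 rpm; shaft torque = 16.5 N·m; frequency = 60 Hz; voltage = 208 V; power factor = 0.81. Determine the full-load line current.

ω = 2π×1738/60 = 182 rad/s; P_out = τω = 16.5 × 182 = 3003 W
P_in = P_out / η = 3003 / 0.783 = 3835 W
I = P_in / (V·cosφ) = 3835 / (208 × 0.81) = 22.8 A

22.8 A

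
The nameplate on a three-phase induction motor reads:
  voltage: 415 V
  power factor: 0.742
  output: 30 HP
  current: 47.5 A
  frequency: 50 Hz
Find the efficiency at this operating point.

P_out = 30 × 746 = 22380 W
P_in = √3·V_L·I_L·cosφ = 1.732 × 415 × 47.5 × 0.742 = 25333 W
η = P_out / P_in = 22380 / 25333 = 0.883 = 88.3%

88.3 %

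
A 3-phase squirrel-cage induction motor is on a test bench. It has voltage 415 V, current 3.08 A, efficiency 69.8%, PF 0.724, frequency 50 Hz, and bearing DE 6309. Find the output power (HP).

P_in = √3·V·I·cosφ = 1.732 × 415 × 3.08 × 0.724 = 1603 W
P_out = η·P_in = 0.698 × 1603 = 1119 W
= 1119/746 = 1.5 HP

1.5 HP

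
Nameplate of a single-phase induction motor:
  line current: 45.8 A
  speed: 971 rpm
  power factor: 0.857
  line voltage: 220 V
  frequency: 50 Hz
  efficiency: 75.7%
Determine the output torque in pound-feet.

P_in = V·I·cosφ = 220 × 45.8 × 0.857 = 8635 W
P_out = η·P_in = 0.757 × 8635 = 6537 W
n = 971 rpm
ω = 2π×971/60 = 101.7 rad/s
τ = P_out/ω = 6537/101.7 = 64.28 N·m
In lb·ft: 64.28/1.356 = 47.4 lb·ft

47.4 lb·ft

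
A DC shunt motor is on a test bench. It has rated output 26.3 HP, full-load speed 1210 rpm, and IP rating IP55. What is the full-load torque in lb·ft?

114 lb·ft

P_out = 26.3 × 746 = 19620 W
ω = 2π × 1210/60 = 126.7 rad/s
τ = P_out/ω = 19620/126.7 = 154.9 N·m
In lb·ft: 154.9/1.356 = 114 lb·ft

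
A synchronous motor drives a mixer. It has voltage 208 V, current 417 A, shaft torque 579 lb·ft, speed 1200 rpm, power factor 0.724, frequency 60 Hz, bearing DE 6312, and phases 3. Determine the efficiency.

90.7 %

τ = 579 lb·ft × 1.356 = 785.1 N·m
ω = 2π × 1200/60 = 125.7 rad/s; P_out = τω = 785.1 × 125.7 = 98687 W
P_in = √3·V_L·I_L·cosφ = 1.732 × 208 × 417 × 0.724 = 108764 W
η = P_out / P_in = 98687 / 108764 = 0.907 = 90.7%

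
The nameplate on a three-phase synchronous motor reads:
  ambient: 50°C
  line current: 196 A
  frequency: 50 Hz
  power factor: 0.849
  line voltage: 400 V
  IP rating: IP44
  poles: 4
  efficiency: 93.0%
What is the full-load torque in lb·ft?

503 lb·ft

P_in = √3·V·I·cosφ = 1.732 × 400 × 196 × 0.849 = 115285 W
P_out = η·P_in = 0.93 × 115285 = 107215 W
n = n_s = 120×50/4 = 1500 rpm (synchronous)
ω = 2π×1500/60 = 157.1 rad/s
τ = P_out/ω = 107215/157.1 = 682.5 N·m
In lb·ft: 682.5/1.356 = 503 lb·ft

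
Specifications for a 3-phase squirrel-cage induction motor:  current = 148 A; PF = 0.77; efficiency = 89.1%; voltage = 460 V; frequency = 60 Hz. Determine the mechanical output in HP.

P_in = √3·V·I·cosφ = 1.732 × 460 × 148 × 0.77 = 90794 W
P_out = η·P_in = 0.891 × 90794 = 80897 W
= 80897/746 = 108 HP

108 HP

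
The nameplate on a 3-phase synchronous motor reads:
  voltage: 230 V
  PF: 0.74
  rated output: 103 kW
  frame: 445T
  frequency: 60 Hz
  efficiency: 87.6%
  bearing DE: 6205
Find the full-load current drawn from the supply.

399 A

P_out = 103 kW = 103000 W
P_in = P_out / η = 103000 / 0.876 = 117580 W
I_L = P_in / (√3·V_L·cosφ) = 117580 / (1.732 × 230 × 0.74) = 399 A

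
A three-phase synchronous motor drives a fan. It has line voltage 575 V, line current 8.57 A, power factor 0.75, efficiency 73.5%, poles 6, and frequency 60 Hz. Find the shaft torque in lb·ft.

27.6 lb·ft

P_in = √3·V·I·cosφ = 1.732 × 575 × 8.57 × 0.75 = 6401 W
P_out = η·P_in = 0.735 × 6401 = 4705 W
n = n_s = 120×60/6 = 1200 rpm (synchronous)
ω = 2π×1200/60 = 125.7 rad/s
τ = P_out/ω = 4705/125.7 = 37.43 N·m
In lb·ft: 37.43/1.356 = 27.6 lb·ft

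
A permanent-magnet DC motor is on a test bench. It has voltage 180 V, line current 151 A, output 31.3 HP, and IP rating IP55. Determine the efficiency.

85.9 %

P_out = 31.3 × 746 = 23350 W
P_in = V·I = 180 × 151 = 27180 W
η = P_out / P_in = 23350 / 27180 = 0.859 = 85.9%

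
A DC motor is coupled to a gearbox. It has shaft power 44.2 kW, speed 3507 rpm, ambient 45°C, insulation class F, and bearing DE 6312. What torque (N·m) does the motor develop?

120 N·m

ω = 2π × 3507/60 = 367.3 rad/s
τ = P/ω = 44200/367.3 = 120 N·m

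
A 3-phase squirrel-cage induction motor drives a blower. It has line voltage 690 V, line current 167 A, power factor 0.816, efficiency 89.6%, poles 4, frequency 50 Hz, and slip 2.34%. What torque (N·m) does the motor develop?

P_in = √3·V·I·cosφ = 1.732 × 690 × 167 × 0.816 = 162856 W
P_out = η·P_in = 0.896 × 162856 = 145919 W
n_s = 120×50/4 = 1500 rpm; n = 1500×(1−0.0234) = 1465 rpm
ω = 2π×1465/60 = 153.4 rad/s
τ = P_out/ω = 145919/153.4 = 951 N·m

951 N·m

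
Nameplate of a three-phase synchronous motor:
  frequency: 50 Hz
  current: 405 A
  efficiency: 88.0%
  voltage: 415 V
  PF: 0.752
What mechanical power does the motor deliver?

P_in = √3·V·I·cosφ = 1.732 × 415 × 405 × 0.752 = 218912 W
P_out = η·P_in = 0.88 × 218912 = 192643 W

193 kW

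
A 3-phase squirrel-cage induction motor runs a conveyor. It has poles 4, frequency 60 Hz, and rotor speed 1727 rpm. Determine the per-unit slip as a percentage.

4.06 %

n_s = 120f/p = 120×60/4 = 1800 rpm
s = (n_s − n)/n_s = (1800 − 1727)/1800 = 0.0406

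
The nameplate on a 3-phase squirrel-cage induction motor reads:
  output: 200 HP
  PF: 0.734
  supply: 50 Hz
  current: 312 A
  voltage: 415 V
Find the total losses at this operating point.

15.4 kW

P_in = √3·V·I·cosφ = 1.732×415×312×0.734 = 164606 W
P_out = 200×746 = 149200 W
Losses = P_in − P_out = 164606 − 149200 = 15406 W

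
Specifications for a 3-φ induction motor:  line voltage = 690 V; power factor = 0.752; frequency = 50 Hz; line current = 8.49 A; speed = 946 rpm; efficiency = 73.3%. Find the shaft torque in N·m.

56.5 N·m

P_in = √3·V·I·cosφ = 1.732 × 690 × 8.49 × 0.752 = 7630 W
P_out = η·P_in = 0.733 × 7630 = 5593 W
n = 946 rpm
ω = 2π×946/60 = 99.06 rad/s
τ = P_out/ω = 5593/99.06 = 56.5 N·m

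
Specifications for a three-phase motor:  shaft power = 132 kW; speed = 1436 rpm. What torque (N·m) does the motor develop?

ω = 2π × 1436/60 = 150.4 rad/s
τ = P/ω = 132000/150.4 = 878 N·m

878 N·m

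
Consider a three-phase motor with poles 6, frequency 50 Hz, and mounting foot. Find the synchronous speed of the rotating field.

1000 rpm

n_s = 120f/p = 120×50/6 = 1000 rpm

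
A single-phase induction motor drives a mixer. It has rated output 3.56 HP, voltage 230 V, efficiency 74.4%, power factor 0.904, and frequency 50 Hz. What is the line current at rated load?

P_out = 3.56 × 746 = 2656 W
P_in = P_out / η = 2656 / 0.744 = 3570 W
I = P_in / (V·cosφ) = 3570 / (230 × 0.904) = 17.2 A

17.2 A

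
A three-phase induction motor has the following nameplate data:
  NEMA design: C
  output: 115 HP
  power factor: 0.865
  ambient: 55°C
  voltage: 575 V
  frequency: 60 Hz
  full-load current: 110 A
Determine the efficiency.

P_out = 115 × 746 = 85790 W
P_in = √3·V_L·I_L·cosφ = 1.732 × 575 × 110 × 0.865 = 94760 W
η = P_out / P_in = 85790 / 94760 = 0.905 = 90.5%

90.5 %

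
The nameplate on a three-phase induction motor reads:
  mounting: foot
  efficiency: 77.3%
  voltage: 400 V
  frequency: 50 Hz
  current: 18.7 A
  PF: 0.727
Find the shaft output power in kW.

7.28 kW

P_in = √3·V·I·cosφ = 1.732 × 400 × 18.7 × 0.727 = 9419 W
P_out = η·P_in = 0.773 × 9419 = 7281 W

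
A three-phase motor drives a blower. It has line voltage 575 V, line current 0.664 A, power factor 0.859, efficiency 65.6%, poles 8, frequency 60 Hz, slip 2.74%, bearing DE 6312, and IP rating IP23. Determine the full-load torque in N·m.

4.07 N·m

P_in = √3·V·I·cosφ = 1.732 × 575 × 0.664 × 0.859 = 568 W
P_out = η·P_in = 0.656 × 568 = 373 W
n_s = 120×60/8 = 900 rpm; n = 900×(1−0.0274) = 875 rpm
ω = 2π×875/60 = 91.63 rad/s
τ = P_out/ω = 373/91.63 = 4.07 N·m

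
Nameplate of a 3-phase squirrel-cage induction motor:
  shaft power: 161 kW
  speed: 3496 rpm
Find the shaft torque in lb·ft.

324 lb·ft

ω = 2π × 3496/60 = 366.1 rad/s
τ = P/ω = 161000/366.1 = 439.8 N·m
In lb·ft: 439.8/1.356 = 324 lb·ft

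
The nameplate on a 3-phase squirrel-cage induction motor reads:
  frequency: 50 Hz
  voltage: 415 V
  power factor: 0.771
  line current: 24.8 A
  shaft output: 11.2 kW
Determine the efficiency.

81.5 %

P_out = 11.2 kW = 11200 W
P_in = √3·V_L·I_L·cosφ = 1.732 × 415 × 24.8 × 0.771 = 13744 W
η = P_out / P_in = 11200 / 13744 = 0.815 = 81.5%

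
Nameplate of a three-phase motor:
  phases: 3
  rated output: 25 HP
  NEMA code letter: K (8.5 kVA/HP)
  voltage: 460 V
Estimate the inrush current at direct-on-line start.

S_LR = 8.5 × 25 = 212.5 kVA
I_LR = S_LR/(√3·V_L) = 212500/(1.732×460) = 267 A

267 A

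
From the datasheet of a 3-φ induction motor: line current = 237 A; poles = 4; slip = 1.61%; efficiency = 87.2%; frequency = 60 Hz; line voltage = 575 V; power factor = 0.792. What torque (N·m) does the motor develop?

879 N·m

P_in = √3·V·I·cosφ = 1.732 × 575 × 237 × 0.792 = 186934 W
P_out = η·P_in = 0.872 × 186934 = 163006 W
n_s = 120×60/4 = 1800 rpm; n = 1800×(1−0.0161) = 1771 rpm
ω = 2π×1771/60 = 185.5 rad/s
τ = P_out/ω = 163006/185.5 = 879 N·m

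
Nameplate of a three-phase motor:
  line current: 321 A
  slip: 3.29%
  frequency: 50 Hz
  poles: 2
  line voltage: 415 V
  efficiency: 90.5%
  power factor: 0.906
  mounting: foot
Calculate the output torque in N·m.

P_in = √3·V·I·cosφ = 1.732 × 415 × 321 × 0.906 = 209040 W
P_out = η·P_in = 0.905 × 209040 = 189181 W
n_s = 120×50/2 = 3000 rpm; n = 3000×(1−0.0329) = 2901 rpm
ω = 2π×2901/60 = 303.8 rad/s
τ = P_out/ω = 189181/303.8 = 623 N·m

623 N·m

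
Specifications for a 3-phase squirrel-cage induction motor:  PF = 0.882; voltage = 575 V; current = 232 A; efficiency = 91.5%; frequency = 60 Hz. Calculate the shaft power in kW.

P_in = √3·V·I·cosφ = 1.732 × 575 × 232 × 0.882 = 203785 W
P_out = η·P_in = 0.915 × 203785 = 186463 W

186 kW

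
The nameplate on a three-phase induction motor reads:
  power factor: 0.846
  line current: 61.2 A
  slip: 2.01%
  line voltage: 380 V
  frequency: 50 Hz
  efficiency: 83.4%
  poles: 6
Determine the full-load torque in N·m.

277 N·m

P_in = √3·V·I·cosφ = 1.732 × 380 × 61.2 × 0.846 = 34076 W
P_out = η·P_in = 0.834 × 34076 = 28419 W
n_s = 120×50/6 = 1000 rpm; n = 1000×(1−0.0201) = 980 rpm
ω = 2π×980/60 = 102.6 rad/s
τ = P_out/ω = 28419/102.6 = 277 N·m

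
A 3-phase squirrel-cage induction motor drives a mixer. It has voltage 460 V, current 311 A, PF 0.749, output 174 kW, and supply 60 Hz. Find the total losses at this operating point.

11600 W

P_in = √3·V·I·cosφ = 1.732×460×311×0.749 = 185587 W
P_out = 174000 W
Losses = P_in − P_out = 185587 − 174000 = 11587 W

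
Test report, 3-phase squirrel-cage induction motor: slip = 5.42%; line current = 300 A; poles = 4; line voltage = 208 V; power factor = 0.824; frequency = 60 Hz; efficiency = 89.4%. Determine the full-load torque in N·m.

447 N·m

P_in = √3·V·I·cosφ = 1.732 × 208 × 300 × 0.824 = 89055 W
P_out = η·P_in = 0.894 × 89055 = 79615 W
n_s = 120×60/4 = 1800 rpm; n = 1800×(1−0.0542) = 1702 rpm
ω = 2π×1702/60 = 178.2 rad/s
τ = P_out/ω = 79615/178.2 = 447 N·m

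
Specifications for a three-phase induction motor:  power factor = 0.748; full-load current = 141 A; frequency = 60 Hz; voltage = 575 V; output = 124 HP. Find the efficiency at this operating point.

P_out = 124 × 746 = 92504 W
P_in = √3·V_L·I_L·cosφ = 1.732 × 575 × 141 × 0.748 = 105036 W
η = P_out / P_in = 92504 / 105036 = 0.881 = 88.1%

88.1 %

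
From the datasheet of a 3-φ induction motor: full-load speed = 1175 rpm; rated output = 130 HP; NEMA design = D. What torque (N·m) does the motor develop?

P_out = 130 × 746 = 96980 W
ω = 2π × 1175/60 = 123 rad/s
τ = P_out/ω = 96980/123 = 788 N·m

788 N·m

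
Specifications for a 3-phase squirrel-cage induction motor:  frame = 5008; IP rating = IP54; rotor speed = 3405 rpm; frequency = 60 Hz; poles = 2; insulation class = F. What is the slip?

5.42 %

n_s = 120f/p = 120×60/2 = 3600 rpm
s = (n_s − n)/n_s = (3600 − 3405)/3600 = 0.0542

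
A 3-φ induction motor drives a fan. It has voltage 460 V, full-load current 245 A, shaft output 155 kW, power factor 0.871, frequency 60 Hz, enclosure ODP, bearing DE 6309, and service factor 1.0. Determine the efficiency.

91.2 %

P_out = 155 kW = 155000 W
P_in = √3·V_L·I_L·cosφ = 1.732 × 460 × 245 × 0.871 = 170016 W
η = P_out / P_in = 155000 / 170016 = 0.912 = 91.2%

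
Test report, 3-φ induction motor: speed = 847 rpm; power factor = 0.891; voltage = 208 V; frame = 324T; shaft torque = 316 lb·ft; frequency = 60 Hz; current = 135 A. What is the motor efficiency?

τ = 316 lb·ft × 1.356 = 428.5 N·m
ω = 2π × 847/60 = 88.7 rad/s; P_out = τω = 428.5 × 88.7 = 38008 W
P_in = √3·V_L·I_L·cosφ = 1.732 × 208 × 135 × 0.891 = 43333 W
η = P_out / P_in = 38008 / 43333 = 0.877 = 87.7%

87.7 %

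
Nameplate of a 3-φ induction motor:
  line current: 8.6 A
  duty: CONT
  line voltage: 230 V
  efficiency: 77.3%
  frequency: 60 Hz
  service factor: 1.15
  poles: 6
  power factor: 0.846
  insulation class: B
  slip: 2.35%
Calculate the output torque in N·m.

18.3 N·m

P_in = √3·V·I·cosφ = 1.732 × 230 × 8.6 × 0.846 = 2898 W
P_out = η·P_in = 0.773 × 2898 = 2240 W
n_s = 120×60/6 = 1200 rpm; n = 1200×(1−0.0235) = 1172 rpm
ω = 2π×1172/60 = 122.7 rad/s
τ = P_out/ω = 2240/122.7 = 18.3 N·m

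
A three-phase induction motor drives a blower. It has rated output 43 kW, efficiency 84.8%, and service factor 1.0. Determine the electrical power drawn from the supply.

50.7 kW

P_out = 43000 W
P_in = P_out/η = 43000/0.848 = 50708 W = 50.7 kW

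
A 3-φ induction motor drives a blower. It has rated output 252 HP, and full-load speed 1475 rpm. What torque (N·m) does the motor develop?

P_out = 252 × 746 = 187992 W
ω = 2π × 1475/60 = 154.5 rad/s
τ = P_out/ω = 187992/154.5 = 1220 N·m

1220 N·m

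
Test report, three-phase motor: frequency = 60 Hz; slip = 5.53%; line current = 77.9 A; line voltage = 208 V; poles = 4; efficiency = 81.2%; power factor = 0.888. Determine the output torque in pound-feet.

P_in = √3·V·I·cosφ = 1.732 × 208 × 77.9 × 0.888 = 24921 W
P_out = η·P_in = 0.812 × 24921 = 20236 W
n_s = 120×60/4 = 1800 rpm; n = 1800×(1−0.0553) = 1700 rpm
ω = 2π×1700/60 = 178 rad/s
τ = P_out/ω = 20236/178 = 113.7 N·m
In lb·ft: 113.7/1.356 = 83.8 lb·ft

83.8 lb·ft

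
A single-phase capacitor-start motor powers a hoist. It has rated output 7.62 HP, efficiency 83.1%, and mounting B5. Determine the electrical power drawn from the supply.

P_out = 7.62 × 746 = 5685 W
P_in = P_out/η = 5685/0.831 = 6841 W = 6.84 kW

6.84 kW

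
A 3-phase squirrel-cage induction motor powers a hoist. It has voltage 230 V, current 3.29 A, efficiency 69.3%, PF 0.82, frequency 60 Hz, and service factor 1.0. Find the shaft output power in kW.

P_in = √3·V·I·cosφ = 1.732 × 230 × 3.29 × 0.82 = 1075 W
P_out = η·P_in = 0.693 × 1075 = 745 W

0.745 kW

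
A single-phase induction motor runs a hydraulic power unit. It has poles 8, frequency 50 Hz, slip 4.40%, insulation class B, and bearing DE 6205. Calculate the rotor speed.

n_s = 120f/p = 120×50/8 = 750 rpm
n = n_s(1 − s) = 750 × (1 − 0.044) = 717 rpm

717 rpm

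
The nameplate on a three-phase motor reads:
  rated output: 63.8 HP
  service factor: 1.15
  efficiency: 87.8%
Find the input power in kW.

P_out = 63.8 × 746 = 47595 W
P_in = P_out/η = 47595/0.878 = 54208 W = 54.2 kW

54.2 kW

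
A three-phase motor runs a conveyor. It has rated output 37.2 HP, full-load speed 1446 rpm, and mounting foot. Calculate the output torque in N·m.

183 N·m

P_out = 37.2 × 746 = 27751 W
ω = 2π × 1446/60 = 151.4 rad/s
τ = P_out/ω = 27751/151.4 = 183 N·m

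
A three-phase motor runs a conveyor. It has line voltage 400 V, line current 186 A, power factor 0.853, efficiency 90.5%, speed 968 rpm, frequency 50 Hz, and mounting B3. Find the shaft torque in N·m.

981 N·m

P_in = √3·V·I·cosφ = 1.732 × 400 × 186 × 0.853 = 109918 W
P_out = η·P_in = 0.905 × 109918 = 99476 W
n = 968 rpm
ω = 2π×968/60 = 101.4 rad/s
τ = P_out/ω = 99476/101.4 = 981 N·m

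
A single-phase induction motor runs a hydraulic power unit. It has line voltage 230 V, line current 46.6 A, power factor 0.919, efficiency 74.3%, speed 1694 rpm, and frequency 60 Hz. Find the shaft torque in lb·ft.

30.4 lb·ft

P_in = V·I·cosφ = 230 × 46.6 × 0.919 = 9850 W
P_out = η·P_in = 0.743 × 9850 = 7319 W
n = 1694 rpm
ω = 2π×1694/60 = 177.4 rad/s
τ = P_out/ω = 7319/177.4 = 41.26 N·m
In lb·ft: 41.26/1.356 = 30.4 lb·ft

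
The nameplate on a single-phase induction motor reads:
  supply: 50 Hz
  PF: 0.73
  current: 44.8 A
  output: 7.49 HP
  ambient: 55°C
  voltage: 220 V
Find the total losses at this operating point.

1610 W

P_in = V·I·cosφ = 220×44.8×0.73 = 7195 W
P_out = 7.49×746 = 5588 W
Losses = P_in − P_out = 7195 − 5588 = 1607 W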